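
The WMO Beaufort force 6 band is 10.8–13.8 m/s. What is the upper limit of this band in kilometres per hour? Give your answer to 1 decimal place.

49.7 km/h

10.8–13.8 m/s × 3.6 = 38.9–49.7 km/h.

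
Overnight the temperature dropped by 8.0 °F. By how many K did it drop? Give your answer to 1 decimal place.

4.4 K

For a temperature change the 32° offset cancels: ΔK = 8.0 × 0.5556 = 4.4 K.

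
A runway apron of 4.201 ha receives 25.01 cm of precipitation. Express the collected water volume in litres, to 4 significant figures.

Depth: 25.01 cm × 10 = 250.1 mm.
Area: 4.201 ha = 42010 m².
1 mm over 1 m² is 1 L, so volume = 250.1 × 42010 = 10506701 L ≈ 10510000 L.

10510000 litres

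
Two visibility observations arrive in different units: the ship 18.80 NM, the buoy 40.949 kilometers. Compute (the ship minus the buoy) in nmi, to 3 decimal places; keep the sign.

the buoy: 40.949 km = 22.11069 nmi.
Difference: 18.80000 − 22.11069 = -3.311 nmi.

-3.311 nmi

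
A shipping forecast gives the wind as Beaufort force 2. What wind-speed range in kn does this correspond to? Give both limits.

Beaufort 2 (light breeze) spans 4–6 knots.

4 to 6 kt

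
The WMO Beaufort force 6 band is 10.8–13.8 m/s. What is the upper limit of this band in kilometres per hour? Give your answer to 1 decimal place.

10.8–13.8 m/s × 3.6 = 38.9–49.7 km/h.

49.7 km/h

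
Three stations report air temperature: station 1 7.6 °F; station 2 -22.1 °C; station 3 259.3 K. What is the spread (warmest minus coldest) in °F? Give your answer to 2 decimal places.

15.38 °F

station 1: 7.6 °F = -13.556 °C.
station 3: 259.3 K = -13.850 °C.
Spread: (-13.556) − (-22.100) = 8.544 °C = 15.38 °F.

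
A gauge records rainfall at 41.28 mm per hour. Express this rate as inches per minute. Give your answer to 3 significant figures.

0.0271 in/minute

41.28 mm/hour × 0.0393701 in/mm × 0.0166667 hour/minute = 0.0271 in/minute.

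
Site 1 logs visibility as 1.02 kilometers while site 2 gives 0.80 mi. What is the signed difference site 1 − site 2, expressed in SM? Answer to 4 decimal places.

site 1: 1.02 km = 0.633799 SM.
Difference: 0.633799 − 0.800000 = -0.1662 SM.

-0.1662 SM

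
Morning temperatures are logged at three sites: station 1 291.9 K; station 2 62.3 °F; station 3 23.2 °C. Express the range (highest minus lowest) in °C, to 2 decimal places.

station 1: 291.9 K = 18.750 °C.
station 2: 62.3 °F = 16.833 °C.
Spread: 23.200 − 16.833 = 6.367 °C.

6.37 °C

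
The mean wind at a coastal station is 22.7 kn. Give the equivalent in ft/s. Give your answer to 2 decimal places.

38.31 ft/s

1 kt = 1.68781 ft/s, so 22.7 × 1.68781 = 38.31 ft/s.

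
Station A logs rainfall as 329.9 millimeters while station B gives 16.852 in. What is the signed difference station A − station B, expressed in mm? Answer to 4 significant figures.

station B: 16.852 in = 428.0408 mm.
Difference: 329.9000 − 428.0408 = -98.14 mm.

-98.14 mm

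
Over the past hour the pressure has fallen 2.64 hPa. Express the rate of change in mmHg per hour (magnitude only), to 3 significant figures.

2.64 hPa / 1 h × 0.750062 mmHg/hPa = 1.98 mmHg/h.

1.98 mmHg per hour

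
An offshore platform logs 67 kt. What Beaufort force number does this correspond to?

Beaufort force 12

67 kt lies in the Beaufort 12 band (hurricane force, ≥64 kt).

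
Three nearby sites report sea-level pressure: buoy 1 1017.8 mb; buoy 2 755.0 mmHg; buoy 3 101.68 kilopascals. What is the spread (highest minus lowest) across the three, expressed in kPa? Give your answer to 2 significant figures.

1.1 kPa

buoy 1: 1017.8 mb = 101.780 kPa.
buoy 2: 755.0 mmHg = 100.658 kPa.
Spread: 101.780 − 100.658 = 1.1 kPa.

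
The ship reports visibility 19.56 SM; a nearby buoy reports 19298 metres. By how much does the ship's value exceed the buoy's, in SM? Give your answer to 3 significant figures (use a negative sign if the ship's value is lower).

the buoy: 19298 m = 11.9912 SM.
Difference: 19.5600 − 11.9912 = 7.57 SM.

7.57 SM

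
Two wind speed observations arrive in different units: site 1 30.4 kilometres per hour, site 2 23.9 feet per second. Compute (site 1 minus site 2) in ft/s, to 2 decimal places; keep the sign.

3.80 ft/s

site 1: 30.4 km/h = 27.7049 ft/s.
Difference: 27.7049 − 23.9000 = 3.80 ft/s.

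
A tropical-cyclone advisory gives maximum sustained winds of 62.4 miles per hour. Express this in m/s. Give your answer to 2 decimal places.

1 mph = 0.44704 m/s, so 62.4 × 0.44704 = 27.90 m/s.

27.90 m/s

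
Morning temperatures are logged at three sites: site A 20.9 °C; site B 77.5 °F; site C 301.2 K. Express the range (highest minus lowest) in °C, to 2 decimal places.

site B: 77.5 °F = 25.278 °C.
site C: 301.2 K = 28.050 °C.
Spread: 28.050 − 20.900 = 7.150 °C.

7.15 °C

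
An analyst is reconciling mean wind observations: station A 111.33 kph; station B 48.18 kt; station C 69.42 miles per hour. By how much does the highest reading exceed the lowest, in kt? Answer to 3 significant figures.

12.1 kt

station A: 111.33 km/h = 60.113 kt.
station C: 69.42 mph = 60.324 kt.
Spread: 60.324 − 48.180 = 12.1 kt.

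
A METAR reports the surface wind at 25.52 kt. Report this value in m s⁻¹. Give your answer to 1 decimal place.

13.1 m/s

1 kt = 0.514444 m/s, so 25.52 × 0.514444 = 13.1 m/s.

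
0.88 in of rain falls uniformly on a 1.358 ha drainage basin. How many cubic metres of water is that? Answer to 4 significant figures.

303.5 cubic metres

Depth: 0.88 in × 25.4 = 22.352 mm.
Area: 1.358 ha = 13580 m².
1 mm over 1 m² is 1 L, so volume = 22.352 × 13580 = 303540.16 L = 303.5 m³.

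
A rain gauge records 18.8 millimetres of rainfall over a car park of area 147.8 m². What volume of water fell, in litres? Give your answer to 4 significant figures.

1 mm over 1 m² is 1 L, so volume = 18.8 × 147.8 = 2778.64 L ≈ 2779 L.

2779 litres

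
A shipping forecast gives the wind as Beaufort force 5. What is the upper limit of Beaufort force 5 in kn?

Beaufort 5 (fresh breeze) spans 17–21 knots.

21 kt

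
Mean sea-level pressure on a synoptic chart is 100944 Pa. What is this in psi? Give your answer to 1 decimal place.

14.6 psi

1 Pa = 0.000145038 psi, so 100944 × 0.000145038 = 14.6 psi.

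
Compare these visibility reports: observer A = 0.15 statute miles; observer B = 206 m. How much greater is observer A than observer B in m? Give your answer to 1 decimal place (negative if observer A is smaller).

observer A: 0.15 SM = 241.402 m.
Difference: 241.402 − 206.000 = 35.4 m.

35.4 m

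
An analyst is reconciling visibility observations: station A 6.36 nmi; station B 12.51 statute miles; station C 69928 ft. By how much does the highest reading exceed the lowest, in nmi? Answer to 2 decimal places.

station B: 12.51 SM = 10.8709 nmi.
station C: 69928 ft = 11.5087 nmi.
Spread: 11.5087 − 6.3600 = 5.15 nmi.

5.15 nmi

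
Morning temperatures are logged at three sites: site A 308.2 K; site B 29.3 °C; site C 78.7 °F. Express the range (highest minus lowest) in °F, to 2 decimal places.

16.39 °F

site A: 308.2 K = 35.050 °C.
site C: 78.7 °F = 25.944 °C.
Spread: 35.050 − 25.944 = 9.106 °C = 16.39 °F.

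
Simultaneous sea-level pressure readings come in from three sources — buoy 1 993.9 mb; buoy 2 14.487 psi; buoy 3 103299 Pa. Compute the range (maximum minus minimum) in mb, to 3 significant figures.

buoy 2: 14.487 psi = 998.843 mb.
buoy 3: 103299 Pa = 1032.990 mb.
Spread: 1032.990 − 993.900 = 39.1 mb.

39.1 mb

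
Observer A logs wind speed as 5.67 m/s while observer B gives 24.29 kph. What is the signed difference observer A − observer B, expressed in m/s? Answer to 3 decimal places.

-1.077 m/s

observer B: 24.29 km/h = 6.74722 m/s.
Difference: 5.67000 − 6.74722 = -1.077 m/s.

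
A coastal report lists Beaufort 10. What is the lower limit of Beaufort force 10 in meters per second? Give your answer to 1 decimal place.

24.5 m/s

Beaufort 10 (storm) spans 24.5–28.4 m/s.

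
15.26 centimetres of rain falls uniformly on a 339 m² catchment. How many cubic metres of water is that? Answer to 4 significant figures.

51.73 cubic metres

Depth: 15.26 cm × 10 = 152.6 mm.
1 mm over 1 m² is 1 L, so volume = 152.6 × 339 = 51731.4 L = 51.73 m³.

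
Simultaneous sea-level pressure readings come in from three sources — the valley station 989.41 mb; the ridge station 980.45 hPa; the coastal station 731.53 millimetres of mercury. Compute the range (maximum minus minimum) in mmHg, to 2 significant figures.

11 mmHg

the valley station: 989.41 mb = 742.12 mmHg.
the ridge station: 980.45 hPa = 735.40 mmHg.
Spread: 742.12 − 731.53 = 11 mmHg.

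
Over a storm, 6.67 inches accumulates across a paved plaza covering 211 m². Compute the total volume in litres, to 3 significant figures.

35700 litres

Depth: 6.67 in × 25.4 = 169.418 mm.
1 mm over 1 m² is 1 L, so volume = 169.418 × 211 = 35747.198 L ≈ 35700 L.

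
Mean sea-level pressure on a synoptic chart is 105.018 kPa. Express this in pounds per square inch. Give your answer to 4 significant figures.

15.23 psi

1 kPa = 0.145038 psi, so 105.018 × 0.145038 = 15.23 psi.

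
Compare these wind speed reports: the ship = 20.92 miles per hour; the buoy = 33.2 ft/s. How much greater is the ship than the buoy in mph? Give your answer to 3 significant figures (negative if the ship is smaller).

the buoy: 33.2 ft/s = 22.6364 mph.
Difference: 20.9200 − 22.6364 = -1.72 mph.

-1.72 mph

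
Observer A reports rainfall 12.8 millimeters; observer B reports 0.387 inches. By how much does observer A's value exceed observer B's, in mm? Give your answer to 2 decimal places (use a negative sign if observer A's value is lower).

observer B: 0.387 in = 9.8298 mm.
Difference: 12.8000 − 9.8298 = 2.97 mm.

2.97 mm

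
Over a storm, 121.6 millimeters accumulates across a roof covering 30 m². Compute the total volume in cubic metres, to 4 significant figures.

3.648 cubic metres

1 mm over 1 m² is 1 L, so volume = 121.6 × 30 = 3648 L = 3.648 m³.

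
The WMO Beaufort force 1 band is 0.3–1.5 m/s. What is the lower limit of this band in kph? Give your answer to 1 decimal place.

1.1 km/h

0.3–1.5 m/s × 3.6 = 1.1–5.4 km/h.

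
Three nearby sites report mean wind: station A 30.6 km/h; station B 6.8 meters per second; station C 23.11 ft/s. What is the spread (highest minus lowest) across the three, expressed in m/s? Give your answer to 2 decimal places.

station A: 30.6 km/h = 8.5000 m/s.
station C: 23.11 ft/s = 7.0439 m/s.
Spread: 8.5000 − 6.8000 = 1.70 m/s.

1.70 m/s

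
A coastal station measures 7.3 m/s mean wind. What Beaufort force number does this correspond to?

Beaufort force 4

7.3 m/s lies in the Beaufort 4 band (moderate breeze, 5.5–7.9 m/s).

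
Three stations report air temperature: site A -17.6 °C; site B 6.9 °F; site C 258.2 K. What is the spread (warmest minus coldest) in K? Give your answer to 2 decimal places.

3.66 K

site B: 6.9 °F = -13.944 °C.
site C: 258.2 K = -14.950 °C.
Spread: (-13.944) − (-17.600) = 3.656 °C.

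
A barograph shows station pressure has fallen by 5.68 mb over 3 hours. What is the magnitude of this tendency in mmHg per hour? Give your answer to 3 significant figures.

1.42 mmHg per hour

5.68 mb / 3 h × 0.750062 mmHg/mb = 1.42 mmHg/h.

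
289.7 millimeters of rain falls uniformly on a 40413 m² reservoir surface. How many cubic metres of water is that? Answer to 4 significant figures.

1 mm over 1 m² is 1 L, so volume = 289.7 × 40413 = 11707646 L = 11710 m³.

11710 cubic metres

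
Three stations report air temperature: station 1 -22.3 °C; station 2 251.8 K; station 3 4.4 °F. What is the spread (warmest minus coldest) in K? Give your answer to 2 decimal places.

6.97 K

station 2: 251.8 K = -21.350 °C.
station 3: 4.4 °F = -15.333 °C.
Spread: (-15.333) − (-22.300) = 6.967 °C.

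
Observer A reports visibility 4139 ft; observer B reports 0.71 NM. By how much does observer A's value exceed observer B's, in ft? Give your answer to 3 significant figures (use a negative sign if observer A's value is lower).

observer B: 0.71 nmi = 4314.04 ft.
Difference: 4139.00 − 4314.04 = -175 ft.

-175 ft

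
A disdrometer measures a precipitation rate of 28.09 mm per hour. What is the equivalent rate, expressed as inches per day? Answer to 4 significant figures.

28.09 mm/hour × 0.0393701 in/mm × 24 hour/day = 26.54 in/day.

26.54 in/day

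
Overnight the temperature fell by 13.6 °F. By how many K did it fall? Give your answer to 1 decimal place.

7.6 K

A change of 1 °C equals a change of 1.8 °F: ΔK = 13.6 × 0.5556 = 7.6 K.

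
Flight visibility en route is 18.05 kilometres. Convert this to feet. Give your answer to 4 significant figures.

59220 ft

1 km = 3280.84 ft, so 18.05 × 3280.84 = 59220 ft.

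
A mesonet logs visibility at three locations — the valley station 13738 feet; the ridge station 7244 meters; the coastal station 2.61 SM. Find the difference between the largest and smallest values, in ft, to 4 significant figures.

10030 ft

the ridge station: 7244 m = 23766.40 ft.
the coastal station: 2.61 SM = 13780.80 ft.
Spread: 23766.40 − 13738.00 = 10030 ft.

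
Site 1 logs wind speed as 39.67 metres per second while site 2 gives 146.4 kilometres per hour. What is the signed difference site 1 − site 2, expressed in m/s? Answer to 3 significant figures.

-0.997 m/s

site 2: 146.4 km/h = 40.66667 m/s.
Difference: 39.67000 − 40.66667 = -0.997 m/s.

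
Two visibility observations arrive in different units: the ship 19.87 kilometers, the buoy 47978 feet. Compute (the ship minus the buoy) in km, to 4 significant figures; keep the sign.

the buoy: 47978 ft = 14.62369 km.
Difference: 19.87000 − 14.62369 = 5.246 km.

5.246 km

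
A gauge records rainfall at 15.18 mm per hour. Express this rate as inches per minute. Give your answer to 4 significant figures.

15.18 mm/hour × 0.0393701 in/mm × 0.0166667 hour/minute = 0.009961 in/minute.

0.009961 in/minute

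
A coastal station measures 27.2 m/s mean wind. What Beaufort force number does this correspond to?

Beaufort force 10

27.2 m/s lies in the Beaufort 10 band (storm, 24.5–28.4 m/s).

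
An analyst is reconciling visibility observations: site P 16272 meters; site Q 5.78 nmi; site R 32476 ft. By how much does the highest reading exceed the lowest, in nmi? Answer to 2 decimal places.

site P: 16272 m = 8.7862 nmi.
site R: 32476 ft = 5.3449 nmi.
Spread: 8.7862 − 5.3449 = 3.44 nmi.

3.44 nmi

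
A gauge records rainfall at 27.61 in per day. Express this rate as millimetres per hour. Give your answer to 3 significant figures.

27.61 in/day × 25.4 mm/in × 0.0416667 day/hour = 29.2 mm/hour.

29.2 mm/hour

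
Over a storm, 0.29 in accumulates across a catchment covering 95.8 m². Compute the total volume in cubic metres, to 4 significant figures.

Depth: 0.29 in × 25.4 = 7.366 mm.
1 mm over 1 m² is 1 L, so volume = 7.366 × 95.8 = 705.6628 L = 0.7057 m³.

0.7057 cubic metres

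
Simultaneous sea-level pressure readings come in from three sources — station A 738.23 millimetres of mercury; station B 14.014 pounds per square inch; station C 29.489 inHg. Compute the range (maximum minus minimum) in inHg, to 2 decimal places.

station A: 738.23 mmHg = 29.0642 inHg.
station B: 14.014 psi = 28.5328 inHg.
Spread: 29.4890 − 28.5328 = 0.96 inHg.

0.96 inHg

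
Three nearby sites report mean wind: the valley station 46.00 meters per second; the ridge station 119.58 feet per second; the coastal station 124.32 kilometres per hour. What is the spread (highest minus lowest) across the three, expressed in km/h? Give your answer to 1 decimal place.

the valley station: 46.00 m/s = 165.600 km/h.
the ridge station: 119.58 ft/s = 131.213 km/h.
Spread: 165.600 − 124.320 = 41.3 km/h.

41.3 km/h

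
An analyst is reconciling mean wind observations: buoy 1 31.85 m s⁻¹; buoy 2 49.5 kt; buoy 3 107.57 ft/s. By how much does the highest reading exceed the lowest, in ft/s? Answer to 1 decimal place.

buoy 1: 31.85 m/s = 104.495 ft/s.
buoy 2: 49.5 kt = 83.547 ft/s.
Spread: 107.570 − 83.547 = 24.0 ft/s.

24.0 ft/s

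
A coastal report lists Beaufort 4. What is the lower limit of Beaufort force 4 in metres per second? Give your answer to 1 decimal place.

5.5 m/s

Beaufort 4 (moderate breeze) spans 5.5–7.9 m/s.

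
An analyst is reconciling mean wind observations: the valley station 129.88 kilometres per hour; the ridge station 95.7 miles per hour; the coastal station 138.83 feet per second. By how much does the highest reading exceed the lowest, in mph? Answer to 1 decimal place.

15.0 mph

the valley station: 129.88 km/h = 80.704 mph.
the coastal station: 138.83 ft/s = 94.657 mph.
Spread: 95.700 − 80.704 = 15.0 mph.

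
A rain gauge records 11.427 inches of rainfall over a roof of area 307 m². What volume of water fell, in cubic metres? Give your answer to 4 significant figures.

89.11 cubic metres

Depth: 11.427 in × 25.4 = 290.2458 mm.
1 mm over 1 m² is 1 L, so volume = 290.2458 × 307 = 89105.461 L = 89.11 m³.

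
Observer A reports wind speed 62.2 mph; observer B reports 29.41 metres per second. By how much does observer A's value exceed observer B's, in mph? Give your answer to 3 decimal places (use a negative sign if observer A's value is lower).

-3.588 mph

observer B: 29.41 m/s = 65.78830 mph.
Difference: 62.20000 − 65.78830 = -3.588 mph.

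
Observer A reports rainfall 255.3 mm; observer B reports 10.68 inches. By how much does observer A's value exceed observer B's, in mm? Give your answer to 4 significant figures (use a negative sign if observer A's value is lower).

observer B: 10.68 in = 271.2720 mm.
Difference: 255.3000 − 271.2720 = -15.97 mm.

-15.97 mm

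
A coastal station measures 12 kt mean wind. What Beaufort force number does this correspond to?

Beaufort force 4

12 kt lies in the Beaufort 4 band (moderate breeze, 11–16 kt).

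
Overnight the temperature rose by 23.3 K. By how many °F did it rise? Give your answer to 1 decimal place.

41.9 °F

A change of 1 °C equals a change of 1.8 °F: Δ°F = 23.3 × 1.8 = 41.9 °F.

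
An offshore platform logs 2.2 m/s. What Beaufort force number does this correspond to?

Beaufort force 2

2.2 m/s lies in the Beaufort 2 band (light breeze, 1.6–3.3 m/s).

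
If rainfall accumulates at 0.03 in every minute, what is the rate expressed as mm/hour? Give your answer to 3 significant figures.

0.03 in/minute × 25.4 mm/in × 60 minute/hour = 45.7 mm/hour.

45.7 mm/hour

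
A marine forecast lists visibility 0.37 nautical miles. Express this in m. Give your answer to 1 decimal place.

1 nmi = 1852 m, so 0.37 × 1852 = 685.2 m.

685.2 m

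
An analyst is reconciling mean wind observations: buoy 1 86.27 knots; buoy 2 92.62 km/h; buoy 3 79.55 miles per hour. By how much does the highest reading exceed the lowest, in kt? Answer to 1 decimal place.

36.3 kt

buoy 2: 92.62 km/h = 50.011 kt.
buoy 3: 79.55 mph = 69.127 kt.
Spread: 86.270 − 50.011 = 36.3 kt.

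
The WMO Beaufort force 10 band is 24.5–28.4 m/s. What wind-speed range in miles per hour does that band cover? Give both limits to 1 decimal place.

24.5–28.4 m/s × 2.237 = 54.8–63.5 mph.

54.8 to 63.5 mph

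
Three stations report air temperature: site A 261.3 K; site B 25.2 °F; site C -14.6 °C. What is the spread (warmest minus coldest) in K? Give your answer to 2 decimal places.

site A: 261.3 K = -11.850 °C.
site B: 25.2 °F = -3.778 °C.
Spread: (-3.778) − (-14.600) = 10.822 °C.

10.82 K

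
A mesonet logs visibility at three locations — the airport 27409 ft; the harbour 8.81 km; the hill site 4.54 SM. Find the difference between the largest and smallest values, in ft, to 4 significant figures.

4933 ft

the harbour: 8.81 km = 28904.20 ft.
the hill site: 4.54 SM = 23971.20 ft.
Spread: 28904.20 − 23971.20 = 4933 ft.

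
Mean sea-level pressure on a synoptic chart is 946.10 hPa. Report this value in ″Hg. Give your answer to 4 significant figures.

27.94 inHg

1 hPa = 0.02953 inHg, so 946.10 × 0.02953 = 27.94 inHg.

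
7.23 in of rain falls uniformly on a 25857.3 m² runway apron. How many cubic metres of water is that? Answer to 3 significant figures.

Depth: 7.23 in × 25.4 = 183.642 mm.
1 mm over 1 m² is 1 L, so volume = 183.642 × 25857.3 = 4748486.3 L = 4750 m³.

4750 cubic metres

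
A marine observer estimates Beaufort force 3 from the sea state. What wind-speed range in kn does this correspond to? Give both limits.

7 to 10 kt

Beaufort 3 (gentle breeze) spans 7–10 knots.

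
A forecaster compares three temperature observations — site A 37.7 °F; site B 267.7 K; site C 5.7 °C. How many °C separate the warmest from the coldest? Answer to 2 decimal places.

site A: 37.7 °F = 3.167 °C.
site B: 267.7 K = -5.450 °C.
Spread: 5.700 − (-5.450) = 11.150 °C.

11.15 °C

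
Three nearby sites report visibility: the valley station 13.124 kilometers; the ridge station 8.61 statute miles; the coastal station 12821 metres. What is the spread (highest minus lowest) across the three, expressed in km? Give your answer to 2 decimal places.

1.04 km

the ridge station: 8.61 SM = 13.8565 km.
the coastal station: 12821 m = 12.8210 km.
Spread: 13.8565 − 12.8210 = 1.04 km.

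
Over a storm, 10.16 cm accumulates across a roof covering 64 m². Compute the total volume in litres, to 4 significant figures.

Depth: 10.16 cm × 10 = 101.6 mm.
1 mm over 1 m² is 1 L, so volume = 101.6 × 64 = 6502.4 L ≈ 6502 L.

6502 litres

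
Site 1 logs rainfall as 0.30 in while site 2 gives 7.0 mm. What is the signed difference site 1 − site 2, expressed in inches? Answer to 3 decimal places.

site 2: 7.0 mm = 0.27559 in.
Difference: 0.30000 − 0.27559 = 0.024 in.

0.024 in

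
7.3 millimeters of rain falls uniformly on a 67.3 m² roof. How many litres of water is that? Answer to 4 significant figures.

1 mm over 1 m² is 1 L, so volume = 7.3 × 67.3 = 491.29 L ≈ 491.3 L.

491.3 litres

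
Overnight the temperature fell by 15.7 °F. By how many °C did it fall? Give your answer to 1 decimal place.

A change of 1 °C equals a change of 1.8 °F: Δ°C = 15.7 × 0.5556 = 8.7 °C.

8.7 °C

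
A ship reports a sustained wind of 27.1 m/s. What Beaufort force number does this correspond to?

27.1 m/s lies in the Beaufort 10 band (storm, 24.5–28.4 m/s).

Beaufort force 10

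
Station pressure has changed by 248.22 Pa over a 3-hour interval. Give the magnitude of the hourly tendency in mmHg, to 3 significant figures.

248.22 Pa / 3 h × 0.00750062 mmHg/Pa = 0.621 mmHg/h.

0.621 mmHg per hour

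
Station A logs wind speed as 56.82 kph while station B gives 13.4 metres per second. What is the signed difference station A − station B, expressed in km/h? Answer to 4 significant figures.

8.580 km/h

station B: 13.4 m/s = 48.24000 km/h.
Difference: 56.82000 − 48.24000 = 8.580 km/h.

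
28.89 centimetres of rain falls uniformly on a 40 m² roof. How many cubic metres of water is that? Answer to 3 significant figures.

11.6 cubic metres

Depth: 28.89 cm × 10 = 288.9 mm.
1 mm over 1 m² is 1 L, so volume = 288.9 × 40 = 11556 L = 11.6 m³.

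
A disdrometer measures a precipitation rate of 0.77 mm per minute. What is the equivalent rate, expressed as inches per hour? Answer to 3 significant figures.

1.82 in/hour

0.77 mm/minute × 0.0393701 in/mm × 60 minute/hour = 1.82 in/hour.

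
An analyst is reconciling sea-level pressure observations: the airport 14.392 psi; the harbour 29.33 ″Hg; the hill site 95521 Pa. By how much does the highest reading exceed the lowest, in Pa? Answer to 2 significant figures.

3800 Pa

the airport: 14.392 psi = 99229.35 Pa.
the harbour: 29.33 inHg = 99322.79 Pa.
Spread: 99322.79 − 95521.00 = 3800 Pa.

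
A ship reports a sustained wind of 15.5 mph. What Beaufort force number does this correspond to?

15.5 mph = 6.9 m/s, which is Beaufort 4 (moderate breeze, 5.5–7.9 m/s).

Beaufort force 4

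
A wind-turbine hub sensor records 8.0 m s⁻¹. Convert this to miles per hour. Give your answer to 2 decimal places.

1 m/s = 2.23694 mph, so 8.0 × 2.23694 = 17.90 mph.

17.90 mph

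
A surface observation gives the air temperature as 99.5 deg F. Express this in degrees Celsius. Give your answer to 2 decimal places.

°C = (°F − 32) × 5/9 = (99.5 − 32) / 1.8 = 37.50 °C.

37.50 °C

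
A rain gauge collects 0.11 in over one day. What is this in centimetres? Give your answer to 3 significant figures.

1 in = 2.54 cm, so 0.11 × 2.54 = 0.279 cm.

0.279 cm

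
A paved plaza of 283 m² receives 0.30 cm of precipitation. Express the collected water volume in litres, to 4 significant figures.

849.0 litres

Depth: 0.30 cm × 10 = 3 mm.
1 mm over 1 m² is 1 L, so volume = 3 × 283 = 849 L ≈ 849.0 L.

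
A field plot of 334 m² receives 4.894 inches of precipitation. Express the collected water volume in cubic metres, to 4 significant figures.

Depth: 4.894 in × 25.4 = 124.3076 mm.
1 mm over 1 m² is 1 L, so volume = 124.3076 × 334 = 41518.738 L = 41.52 m³.

41.52 cubic metres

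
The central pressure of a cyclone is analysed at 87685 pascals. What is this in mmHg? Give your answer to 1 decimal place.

1 Pa = 0.00750062 mmHg, so 87685 × 0.00750062 = 657.7 mmHg.

657.7 mmHg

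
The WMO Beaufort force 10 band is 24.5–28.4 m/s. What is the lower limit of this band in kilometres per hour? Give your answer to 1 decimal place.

88.2 km/h

24.5–28.4 m/s × 3.6 = 88.2–102.2 km/h.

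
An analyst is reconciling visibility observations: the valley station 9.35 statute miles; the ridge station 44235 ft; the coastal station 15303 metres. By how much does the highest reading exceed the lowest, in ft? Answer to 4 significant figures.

5972 ft

the valley station: 9.35 SM = 49368.00 ft.
the coastal station: 15303 m = 50206.69 ft.
Spread: 50206.69 − 44235.00 = 5972 ft.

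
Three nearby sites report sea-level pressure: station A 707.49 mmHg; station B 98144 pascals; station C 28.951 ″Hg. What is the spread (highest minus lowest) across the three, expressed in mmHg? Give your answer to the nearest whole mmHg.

station B: 98144 Pa = 736.14 mmHg.
station C: 28.951 inHg = 735.36 mmHg.
Spread: 736.14 − 707.49 = 29 mmHg.

29 mmHg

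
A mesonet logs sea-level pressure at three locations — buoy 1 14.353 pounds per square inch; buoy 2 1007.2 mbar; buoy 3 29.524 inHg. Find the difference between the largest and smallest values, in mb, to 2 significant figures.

buoy 1: 14.353 psi = 989.60 mb.
buoy 3: 29.524 inHg = 999.80 mb.
Spread: 1007.20 − 989.60 = 18 mb.

18 mb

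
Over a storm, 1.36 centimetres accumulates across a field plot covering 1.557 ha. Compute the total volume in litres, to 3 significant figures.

Depth: 1.36 cm × 10 = 13.6 mm.
Area: 1.557 ha = 15570 m².
1 mm over 1 m² is 1 L, so volume = 13.6 × 15570 = 211752 L ≈ 212000 L.

212000 litres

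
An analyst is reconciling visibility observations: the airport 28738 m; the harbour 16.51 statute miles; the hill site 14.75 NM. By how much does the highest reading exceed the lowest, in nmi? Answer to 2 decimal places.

1.17 nmi

the airport: 28738 m = 15.5173 nmi.
the harbour: 16.51 SM = 14.3468 nmi.
Spread: 15.5173 − 14.3468 = 1.17 nmi.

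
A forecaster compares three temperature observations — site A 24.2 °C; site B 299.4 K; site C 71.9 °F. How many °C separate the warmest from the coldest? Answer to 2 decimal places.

site B: 299.4 K = 26.250 °C.
site C: 71.9 °F = 22.167 °C.
Spread: 26.250 − 22.167 = 4.083 °C.

4.08 °C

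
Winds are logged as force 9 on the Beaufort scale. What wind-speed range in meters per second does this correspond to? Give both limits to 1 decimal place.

Beaufort 9 (strong gale) spans 20.8–24.4 m/s.

20.8 to 24.4 m/s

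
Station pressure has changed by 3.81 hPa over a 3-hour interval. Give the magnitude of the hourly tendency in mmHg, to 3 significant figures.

0.953 mmHg per hour

3.81 hPa / 3 h × 0.750062 mmHg/hPa = 0.953 mmHg/h.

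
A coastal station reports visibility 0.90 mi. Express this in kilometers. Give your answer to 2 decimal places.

1 SM = 1.60934 km, so 0.90 × 1.60934 = 1.45 km.

1.45 km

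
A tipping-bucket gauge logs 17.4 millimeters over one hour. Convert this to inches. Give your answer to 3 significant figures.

0.685 in

1 mm = 0.0393701 in, so 17.4 × 0.0393701 = 0.685 in.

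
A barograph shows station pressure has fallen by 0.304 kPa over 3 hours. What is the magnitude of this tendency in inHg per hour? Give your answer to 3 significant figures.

0.0299 inHg per hour

0.304 kPa / 3 h × 0.2953 inHg/kPa = 0.0299 inHg/h.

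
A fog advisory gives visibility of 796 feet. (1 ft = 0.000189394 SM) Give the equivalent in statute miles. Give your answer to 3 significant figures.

0.151 SM

1 ft = 0.000189394 SM, so 796 × 0.000189394 = 0.151 SM.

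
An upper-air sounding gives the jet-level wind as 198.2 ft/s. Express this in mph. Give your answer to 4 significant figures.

1 ft/s = 0.681818 mph, so 198.2 × 0.681818 = 135.1 mph.

135.1 mph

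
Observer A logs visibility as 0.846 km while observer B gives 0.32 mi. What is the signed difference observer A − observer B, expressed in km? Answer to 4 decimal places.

0.3310 km

observer B: 0.32 SM = 0.514990 km.
Difference: 0.846000 − 0.514990 = 0.3310 km.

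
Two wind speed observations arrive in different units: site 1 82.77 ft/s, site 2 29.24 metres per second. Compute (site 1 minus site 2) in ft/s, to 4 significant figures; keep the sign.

-13.16 ft/s

site 2: 29.24 m/s = 95.9318 ft/s.
Difference: 82.7700 − 95.9318 = -13.16 ft/s.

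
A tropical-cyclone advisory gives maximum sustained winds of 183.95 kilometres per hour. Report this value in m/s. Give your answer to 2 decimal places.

51.10 m/s

1 km/h = 0.277778 m/s, so 183.95 × 0.277778 = 51.10 m/s.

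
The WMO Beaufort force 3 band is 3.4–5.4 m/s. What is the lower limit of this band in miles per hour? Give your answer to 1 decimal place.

7.6 mph

3.4–5.4 m/s × 2.237 = 7.6–12.1 mph.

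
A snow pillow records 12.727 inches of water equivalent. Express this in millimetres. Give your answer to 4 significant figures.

1 in = 25.4 mm, so 12.727 × 25.4 = 323.3 mm.

323.3 mm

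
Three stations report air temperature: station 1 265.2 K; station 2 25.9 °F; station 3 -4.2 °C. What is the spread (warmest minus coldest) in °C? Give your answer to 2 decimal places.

4.56 °C

station 1: 265.2 K = -7.950 °C.
station 2: 25.9 °F = -3.389 °C.
Spread: (-3.389) − (-7.950) = 4.561 °C.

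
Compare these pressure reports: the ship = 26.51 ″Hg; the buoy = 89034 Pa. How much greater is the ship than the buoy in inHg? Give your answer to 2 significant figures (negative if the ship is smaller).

0.22 inHg

the buoy: 89034 Pa = 26.2917 inHg.
Difference: 26.5100 − 26.2917 = 0.22 inHg.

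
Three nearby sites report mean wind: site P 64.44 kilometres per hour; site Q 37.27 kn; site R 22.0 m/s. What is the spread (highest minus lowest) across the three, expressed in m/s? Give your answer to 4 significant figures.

4.100 m/s

site P: 64.44 km/h = 17.90000 m/s.
site Q: 37.27 kt = 19.17334 m/s.
Spread: 22.00000 − 17.90000 = 4.100 m/s.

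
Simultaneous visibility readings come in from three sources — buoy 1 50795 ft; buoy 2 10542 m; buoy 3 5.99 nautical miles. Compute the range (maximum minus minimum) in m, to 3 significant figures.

4940 m

buoy 1: 50795 ft = 15482.32 m.
buoy 3: 5.99 nmi = 11093.48 m.
Spread: 15482.32 − 10542.00 = 4940 m.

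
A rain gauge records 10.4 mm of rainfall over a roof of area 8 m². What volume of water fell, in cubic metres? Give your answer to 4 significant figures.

1 mm over 1 m² is 1 L, so volume = 10.4 × 8 = 83.2 L = 0.08320 m³.

0.08320 cubic metres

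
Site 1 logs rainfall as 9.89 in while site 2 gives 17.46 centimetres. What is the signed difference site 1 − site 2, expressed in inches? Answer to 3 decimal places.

3.016 in

site 2: 17.46 cm = 6.87402 in.
Difference: 9.89000 − 6.87402 = 3.016 in.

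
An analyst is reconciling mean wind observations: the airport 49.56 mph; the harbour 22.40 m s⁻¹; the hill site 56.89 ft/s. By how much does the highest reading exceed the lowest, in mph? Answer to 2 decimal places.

11.32 mph

the harbour: 22.40 m/s = 50.1074 mph.
the hill site: 56.89 ft/s = 38.7886 mph.
Spread: 50.1074 − 38.7886 = 11.32 mph.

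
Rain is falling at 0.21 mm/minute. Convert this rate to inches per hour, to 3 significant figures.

0.496 in/hour

0.21 mm/minute × 0.0393701 in/mm × 60 minute/hour = 0.496 in/hour.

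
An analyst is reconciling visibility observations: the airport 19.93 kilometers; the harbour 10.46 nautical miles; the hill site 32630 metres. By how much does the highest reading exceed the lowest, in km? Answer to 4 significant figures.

the harbour: 10.46 nmi = 19.3719 km.
the hill site: 32630 m = 32.6300 km.
Spread: 32.6300 − 19.3719 = 13.26 km.

13.26 km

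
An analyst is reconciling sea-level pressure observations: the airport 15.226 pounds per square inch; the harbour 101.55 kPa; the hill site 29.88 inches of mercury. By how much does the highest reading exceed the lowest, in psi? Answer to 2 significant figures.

the harbour: 101.55 kPa = 14.7286 psi.
the hill site: 29.88 inHg = 14.6757 psi.
Spread: 15.2260 − 14.6757 = 0.55 psi.

0.55 psi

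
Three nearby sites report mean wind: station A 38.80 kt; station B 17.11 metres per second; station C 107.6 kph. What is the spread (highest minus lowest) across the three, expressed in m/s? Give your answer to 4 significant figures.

station A: 38.80 kt = 19.9604 m/s.
station C: 107.6 km/h = 29.8889 m/s.
Spread: 29.8889 − 17.1100 = 12.78 m/s.

12.78 m/s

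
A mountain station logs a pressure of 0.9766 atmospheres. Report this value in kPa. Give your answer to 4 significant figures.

98.95 kPa

1 atm = 101.325 kPa, so 0.9766 × 101.325 = 98.95 kPa.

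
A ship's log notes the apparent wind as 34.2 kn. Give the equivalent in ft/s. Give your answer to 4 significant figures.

1 kt = 1.68781 ft/s, so 34.2 × 1.68781 = 57.72 ft/s.

57.72 ft/s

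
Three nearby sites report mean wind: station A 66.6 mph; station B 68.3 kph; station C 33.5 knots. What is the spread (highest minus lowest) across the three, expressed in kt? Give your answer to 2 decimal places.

24.37 kt

station A: 66.6 mph = 57.8738 kt.
station B: 68.3 km/h = 36.8790 kt.
Spread: 57.8738 − 33.5000 = 24.37 kt.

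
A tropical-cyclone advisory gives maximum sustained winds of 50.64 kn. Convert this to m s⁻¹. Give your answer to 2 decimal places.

26.05 m/s

1 kt = 0.514444 m/s, so 50.64 × 0.514444 = 26.05 m/s.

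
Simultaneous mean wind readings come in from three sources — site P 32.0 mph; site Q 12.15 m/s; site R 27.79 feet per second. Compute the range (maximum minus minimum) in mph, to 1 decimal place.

site Q: 12.15 m/s = 27.179 mph.
site R: 27.79 ft/s = 18.948 mph.
Spread: 32.000 − 18.948 = 13.1 mph.

13.1 mph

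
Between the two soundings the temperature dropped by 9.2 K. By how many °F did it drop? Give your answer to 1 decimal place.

16.6 °F

For a temperature change the 32° offset cancels: Δ°F = 9.2 × 1.8 = 16.6 °F.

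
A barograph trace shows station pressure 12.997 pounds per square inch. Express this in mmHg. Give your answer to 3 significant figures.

672 mmHg

1 psi = 51.7149 mmHg, so 12.997 × 51.7149 = 672 mmHg.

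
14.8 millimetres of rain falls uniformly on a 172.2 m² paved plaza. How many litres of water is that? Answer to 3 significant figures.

2550 litres

1 mm over 1 m² is 1 L, so volume = 14.8 × 172.2 = 2548.56 L ≈ 2550 L.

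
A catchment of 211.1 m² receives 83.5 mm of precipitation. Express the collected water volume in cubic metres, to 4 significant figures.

17.63 cubic metres

1 mm over 1 m² is 1 L, so volume = 83.5 × 211.1 = 17626.85 L = 17.63 m³.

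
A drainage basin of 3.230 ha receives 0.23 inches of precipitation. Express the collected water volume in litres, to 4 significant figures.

188700 litres

Depth: 0.23 in × 25.4 = 5.842 mm.
Area: 3.230 ha = 32300 m².
1 mm over 1 m² is 1 L, so volume = 5.842 × 32300 = 188696.6 L ≈ 188700 L.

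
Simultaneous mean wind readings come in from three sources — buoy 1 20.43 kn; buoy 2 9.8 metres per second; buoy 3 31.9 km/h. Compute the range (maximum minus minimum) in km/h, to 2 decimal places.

5.94 km/h

buoy 1: 20.43 kt = 37.8364 km/h.
buoy 2: 9.8 m/s = 35.2800 km/h.
Spread: 37.8364 − 31.9000 = 5.94 km/h.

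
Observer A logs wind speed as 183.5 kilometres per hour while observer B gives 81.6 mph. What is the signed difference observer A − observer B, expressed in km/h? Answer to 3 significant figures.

52.2 km/h

observer B: 81.6 mph = 131.322 km/h.
Difference: 183.500 − 131.322 = 52.2 km/h.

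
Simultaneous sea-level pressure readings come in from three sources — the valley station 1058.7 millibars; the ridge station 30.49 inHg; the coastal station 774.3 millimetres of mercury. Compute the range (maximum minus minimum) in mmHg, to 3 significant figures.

19.8 mmHg

the valley station: 1058.7 mb = 794.090 mmHg.
the ridge station: 30.49 inHg = 774.446 mmHg.
Spread: 794.090 − 774.300 = 19.8 mmHg.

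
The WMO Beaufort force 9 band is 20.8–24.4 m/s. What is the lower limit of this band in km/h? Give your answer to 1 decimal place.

20.8–24.4 m/s × 3.6 = 74.9–87.8 km/h.

74.9 km/h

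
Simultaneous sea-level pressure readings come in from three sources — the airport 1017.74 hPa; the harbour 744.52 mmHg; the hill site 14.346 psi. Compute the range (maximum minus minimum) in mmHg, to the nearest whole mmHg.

21 mmHg

the airport: 1017.74 hPa = 763.37 mmHg.
the hill site: 14.346 psi = 741.90 mmHg.
Spread: 763.37 − 741.90 = 21 mmHg.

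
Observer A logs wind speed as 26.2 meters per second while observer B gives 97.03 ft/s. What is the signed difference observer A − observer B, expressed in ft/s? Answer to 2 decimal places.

-11.07 ft/s

observer A: 26.2 m/s = 85.9580 ft/s.
Difference: 85.9580 − 97.0300 = -11.07 ft/s.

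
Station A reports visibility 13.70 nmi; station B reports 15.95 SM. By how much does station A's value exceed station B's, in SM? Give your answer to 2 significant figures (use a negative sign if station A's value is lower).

-0.18 SM

station A: 13.70 nmi = 15.7657 SM.
Difference: 15.7657 − 15.9500 = -0.18 SM.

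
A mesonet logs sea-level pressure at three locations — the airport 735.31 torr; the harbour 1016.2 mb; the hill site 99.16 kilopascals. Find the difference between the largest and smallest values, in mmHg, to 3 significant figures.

the harbour: 1016.2 mb = 762.213 mmHg.
the hill site: 99.16 kPa = 743.761 mmHg.
Spread: 762.213 − 735.310 = 26.9 mmHg.

26.9 mmHg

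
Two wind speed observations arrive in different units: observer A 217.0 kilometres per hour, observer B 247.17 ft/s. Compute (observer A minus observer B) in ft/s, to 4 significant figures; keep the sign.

observer A: 217.0 km/h = 197.7617 ft/s.
Difference: 197.7617 − 247.1700 = -49.41 ft/s.

-49.41 ft/s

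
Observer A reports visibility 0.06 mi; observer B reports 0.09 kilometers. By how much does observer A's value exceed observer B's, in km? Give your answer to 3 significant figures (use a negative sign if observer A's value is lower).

0.00656 km

observer A: 0.06 SM = 0.0965606 km.
Difference: 0.0965606 − 0.0900000 = 0.00656 km.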